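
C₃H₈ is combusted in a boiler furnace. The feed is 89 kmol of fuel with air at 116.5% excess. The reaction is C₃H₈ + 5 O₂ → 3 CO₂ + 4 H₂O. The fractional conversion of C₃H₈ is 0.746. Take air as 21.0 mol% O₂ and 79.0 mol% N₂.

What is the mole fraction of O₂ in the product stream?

Stoichiometric O₂ = 5 × 89 = 445 kmol; O₂ fed = 445 × 2.165 = 963.4 kmol.
N₂ fed = 963.4 × 79/21 = 3624 kmol.
Fuel reacted = 0.746 × 89 → ξ = 66.39 kmol.
Outlet (n = n₀ + ν ξ):
  C₃H₈: 89 − 1(66.39) = 22.61
  O₂: 963.4 − 5(66.39) = 631.5
  N₂: 3624 (inert)
  CO₂: 0 + 3(66.39) = 199.2
  H₂O: 0 + 4(66.39) = 265.6
Total out = 4743 kmol; y_O₂ = 631.5 / 4743 = 0.1331.

0.133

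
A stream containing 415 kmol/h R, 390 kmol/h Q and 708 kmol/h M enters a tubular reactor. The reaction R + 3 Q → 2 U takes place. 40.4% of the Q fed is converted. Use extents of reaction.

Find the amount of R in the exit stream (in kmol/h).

Q reacted = 0.404 × 390 = 157.6 kmol/h; ν_Q = −3, so ξ = 157.6/3 = 52.52 kmol/h.
Outlet amounts (n = n₀ + ν ξ):
  R: 415 − 1(52.52) = 362.5
  Q: 390 − 3(52.52) = 232.4
  U: 0 + 2(52.52) = 105
  M: 708 (inert)

362 kmol/h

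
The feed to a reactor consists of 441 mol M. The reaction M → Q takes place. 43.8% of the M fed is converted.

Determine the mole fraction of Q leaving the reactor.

M reacted = 0.438 × 441 = 193.2 mol; ν_M = −1, so ξ = 193.2/1 = 193.2 mol.
Outlet amounts (n = n₀ + ν ξ):
  M: 441 − 1(193.2) = 247.8
  Q: 0 + 1(193.2) = 193.2
Total out = 441 mol; y_Q = 193.2 / 441 = 0.438.

0.438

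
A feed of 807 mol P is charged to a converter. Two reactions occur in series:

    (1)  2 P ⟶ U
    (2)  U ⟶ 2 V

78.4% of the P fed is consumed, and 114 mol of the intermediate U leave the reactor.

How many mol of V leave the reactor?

405 mol

Conversion of P: P consumed = 2ξ₁ = 0.784 × 807 → ξ₁ = 316.3 mol.
U balance: n_U = 0 + 1ξ₁ − 1ξ₂ = 114 → ξ₂ = (1·316.3 − 114)/1 = 202.3 mol.
Outlet amounts (n = n₀ + Σ ν·ξ):
  P: 807 − 2(316.3) = 174.3
  U: 0 + 1(316.3) − 1(202.3) = 114
  V: 0 + 2(202.3) = 404.7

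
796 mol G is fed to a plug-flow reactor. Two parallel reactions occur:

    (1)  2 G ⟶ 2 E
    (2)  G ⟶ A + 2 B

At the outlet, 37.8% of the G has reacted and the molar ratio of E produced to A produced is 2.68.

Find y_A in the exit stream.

0.0852

Conversion of G: G consumed = 0.378 × 796 = 300.9 mol = 2ξ₁ + 1ξ₂.
Selectivity: 2ξ₁ / (1ξ₂) = 2.68 → ξ₁ = 1.34 ξ₂.
Substitute: (2·1.34 + 1) ξ₂ = 300.9 → ξ₂ = 81.76 mol, ξ₁ = 109.6 mol.
Outlet amounts (n = n₀ + Σ ν·ξ):
  G: 796 − 2(109.6) − 1(81.76) = 495.1
  E: 0 + 2(109.6) = 219.1
  A: 0 + 1(81.76) = 81.76
  B: 0 + 2(81.76) = 163.5
Total out = 959.5 mol; y_A = 81.76 / 959.5 = 0.08521.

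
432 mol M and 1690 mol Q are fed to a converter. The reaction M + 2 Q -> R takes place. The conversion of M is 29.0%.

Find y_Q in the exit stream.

M reacted = 0.29 × 432 = 125.3 mol; ν_M = −1, so ξ = 125.3/1 = 125.3 mol.
Outlet amounts (n = n₀ + ν ξ):
  M: 432 − 1(125.3) = 306.7
  Q: 1690 − 2(125.3) = 1439
  R: 0 + 1(125.3) = 125.3
Total out = 1871 mol; y_Q = 1439 / 1871 = 0.7692.

0.769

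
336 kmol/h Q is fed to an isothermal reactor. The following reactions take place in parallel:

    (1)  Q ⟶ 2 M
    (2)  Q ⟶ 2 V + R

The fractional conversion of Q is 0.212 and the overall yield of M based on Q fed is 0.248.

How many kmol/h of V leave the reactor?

59.1 kmol/h

Yield of M: 2ξ₁ / 336 = 0.248 → ξ₁ = 41.66 kmol/h.
Conversion of Q: 1ξ₁ + 1ξ₂ = 0.212 × 336 = 71.23 → ξ₂ = 29.57 kmol/h.
Outlet amounts (n = n₀ + Σ ν·ξ):
  Q: 336 − 1(41.66) − 1(29.57) = 264.8
  M: 0 + 2(41.66) = 83.33
  V: 0 + 2(29.57) = 59.14
  R: 0 + 1(29.57) = 29.57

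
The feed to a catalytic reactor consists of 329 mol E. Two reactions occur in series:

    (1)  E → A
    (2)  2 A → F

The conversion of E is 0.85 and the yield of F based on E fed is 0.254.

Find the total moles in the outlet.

Conversion of E: E consumed = 1ξ₁ = 0.85 × 329 → ξ₁ = 279.6 mol.
Yield of F: 1ξ₂ / 329 = 0.254 → ξ₂ = 83.57 mol.
Outlet amounts (n = n₀ + Σ ν·ξ):
  E: 329 − 1(279.6) = 49.35
  A: 0 + 1(279.6) − 2(83.57) = 112.5
  F: 0 + 1(83.57) = 83.57
Total out = 49.35 + 112.5 + 83.57 = 245.4 mol.

245 mol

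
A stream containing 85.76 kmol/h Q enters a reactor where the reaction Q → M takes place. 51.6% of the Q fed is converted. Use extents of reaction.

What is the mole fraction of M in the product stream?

0.516

Q reacted = 0.516 × 85.76 = 44.25 kmol/h; ν_Q = −1, so ξ = 44.25/1 = 44.25 kmol/h.
Outlet amounts (n = n₀ + ν ξ):
  Q: 85.76 − 1(44.25) = 41.51
  M: 0 + 1(44.25) = 44.25
Total out = 85.76 kmol/h; y_M = 44.25 / 85.76 = 0.516.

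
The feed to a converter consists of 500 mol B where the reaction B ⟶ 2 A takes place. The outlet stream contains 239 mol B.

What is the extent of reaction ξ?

For B: n = n₀ − 1ξ → 239 = 500 − 1ξ, giving ξ = 261 mol.
Outlet amounts (n = n₀ + ν ξ):
  B: 500 − 1(261) = 239
  A: 0 + 2(261) = 522

ξ = 261 mol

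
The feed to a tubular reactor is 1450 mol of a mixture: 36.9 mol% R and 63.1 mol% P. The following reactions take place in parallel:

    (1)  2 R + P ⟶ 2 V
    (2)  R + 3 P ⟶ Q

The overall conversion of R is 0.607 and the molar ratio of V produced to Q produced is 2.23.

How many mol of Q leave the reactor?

Conversion of R: R consumed = 0.607 × 535 = 324.8 mol = 2ξ₁ + 1ξ₂.
Selectivity: 2ξ₁ / (1ξ₂) = 2.23 → ξ₁ = 1.115 ξ₂.
Substitute: (2·1.115 + 1) ξ₂ = 324.8 → ξ₂ = 100.5 mol, ξ₁ = 112.1 mol.
Outlet amounts (n = n₀ + Σ ν·ξ):
  R: 535 − 2(112.1) − 1(100.5) = 210.3
  P: 915 − 1(112.1) − 3(100.5) = 501.2
  V: 0 + 2(112.1) = 224.2
  Q: 0 + 1(100.5) = 100.5

101 mol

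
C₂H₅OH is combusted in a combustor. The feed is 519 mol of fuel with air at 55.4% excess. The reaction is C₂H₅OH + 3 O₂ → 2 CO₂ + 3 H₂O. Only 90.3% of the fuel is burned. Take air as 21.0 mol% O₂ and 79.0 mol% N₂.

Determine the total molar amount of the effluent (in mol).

12500 mol

Stoichiometric O₂ = 3 × 519 = 1557 mol; O₂ fed = 1557 × 1.554 = 2420 mol.
N₂ fed = 2420 × 79/21 = 9102 mol.
Fuel reacted = 0.903 × 519 → ξ = 468.7 mol.
Outlet (n = n₀ + ν ξ):
  C₂H₅OH: 519 − 1(468.7) = 50.34
  O₂: 2420 − 3(468.7) = 1014
  N₂: 9102 (inert)
  CO₂: 0 + 2(468.7) = 937.3
  H₂O: 0 + 3(468.7) = 1406
Total out = 50.34 + 1014 + 9102 + 937.3 + 1406 = 12510 mol.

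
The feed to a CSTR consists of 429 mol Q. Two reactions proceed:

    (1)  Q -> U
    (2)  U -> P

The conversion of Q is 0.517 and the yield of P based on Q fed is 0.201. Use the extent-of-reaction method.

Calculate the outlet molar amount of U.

136 mol

Conversion of Q: Q consumed = 1ξ₁ = 0.517 × 429 → ξ₁ = 221.8 mol.
Yield of P: 1ξ₂ / 429 = 0.201 → ξ₂ = 86.23 mol.
Outlet amounts (n = n₀ + Σ ν·ξ):
  Q: 429 − 1(221.8) = 207.2
  U: 0 + 1(221.8) − 1(86.23) = 135.6
  P: 0 + 1(86.23) = 86.23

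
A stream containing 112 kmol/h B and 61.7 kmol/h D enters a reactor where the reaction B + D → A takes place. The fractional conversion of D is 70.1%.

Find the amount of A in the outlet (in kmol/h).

43.3 kmol/h

D reacted = 0.701 × 61.7 = 43.25 kmol/h; ν_D = −1, so ξ = 43.25/1 = 43.25 kmol/h.
Outlet amounts (n = n₀ + ν ξ):
  B: 112 − 1(43.25) = 68.75
  D: 61.7 − 1(43.25) = 18.45
  A: 0 + 1(43.25) = 43.25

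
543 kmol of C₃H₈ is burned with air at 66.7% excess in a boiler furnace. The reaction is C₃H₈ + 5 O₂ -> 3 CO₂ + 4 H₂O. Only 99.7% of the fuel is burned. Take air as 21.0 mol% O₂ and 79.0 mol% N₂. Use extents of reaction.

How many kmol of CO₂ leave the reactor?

Stoichiometric O₂ = 5 × 543 = 2715 kmol; O₂ fed = 2715 × 1.667 = 4526 kmol.
N₂ fed = 4526 × 79/21 = 17030 kmol.
Fuel reacted = 0.997 × 543 → ξ = 541.4 kmol.
Outlet (n = n₀ + ν ξ):
  C₃H₈: 543 − 1(541.4) = 1.629
  O₂: 4526 − 5(541.4) = 1819
  N₂: 17030 (inert)
  CO₂: 0 + 3(541.4) = 1624
  H₂O: 0 + 4(541.4) = 2165

1620 kmol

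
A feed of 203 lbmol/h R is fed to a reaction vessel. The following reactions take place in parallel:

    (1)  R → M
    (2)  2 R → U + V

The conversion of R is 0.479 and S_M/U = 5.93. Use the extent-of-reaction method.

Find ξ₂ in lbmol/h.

ξ₂ = 12.3 lbmol/h

Conversion of R: R consumed = 0.479 × 203 = 97.24 lbmol/h = 1ξ₁ + 2ξ₂.
Selectivity: 1ξ₁ / (1ξ₂) = 5.93 → ξ₁ = 5.93 ξ₂.
Substitute: (1·5.93 + 2) ξ₂ = 97.24 → ξ₂ = 12.26 lbmol/h, ξ₁ = 72.71 lbmol/h.
Outlet amounts (n = n₀ + Σ ν·ξ):
  R: 203 − 1(72.71) − 2(12.26) = 105.8
  M: 0 + 1(72.71) = 72.71
  U: 0 + 1(12.26) = 12.26
  V: 0 + 1(12.26) = 12.26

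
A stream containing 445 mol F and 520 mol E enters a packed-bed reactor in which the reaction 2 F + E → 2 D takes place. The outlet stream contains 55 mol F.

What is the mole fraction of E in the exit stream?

For F: n = n₀ − 2ξ → 55 = 445 − 2ξ, giving ξ = 195 mol.
Outlet amounts (n = n₀ + ν ξ):
  F: 445 − 2(195) = 55
  E: 520 − 1(195) = 325
  D: 0 + 2(195) = 390
Total out = 770 mol; y_E = 325 / 770 = 0.4221.

0.422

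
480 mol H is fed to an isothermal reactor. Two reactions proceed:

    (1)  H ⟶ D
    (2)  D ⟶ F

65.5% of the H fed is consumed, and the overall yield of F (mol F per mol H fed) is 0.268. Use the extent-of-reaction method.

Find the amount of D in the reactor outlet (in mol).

Conversion of H: H consumed = 1ξ₁ = 0.655 × 480 → ξ₁ = 314.4 mol.
Yield of F: 1ξ₂ / 480 = 0.268 → ξ₂ = 128.6 mol.
Outlet amounts (n = n₀ + Σ ν·ξ):
  H: 480 − 1(314.4) = 165.6
  D: 0 + 1(314.4) − 1(128.6) = 185.8
  F: 0 + 1(128.6) = 128.6

186 mol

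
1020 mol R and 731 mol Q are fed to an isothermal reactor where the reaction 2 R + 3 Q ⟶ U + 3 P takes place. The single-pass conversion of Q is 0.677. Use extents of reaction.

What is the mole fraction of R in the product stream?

Q reacted = 0.677 × 731 = 494.9 mol; ν_Q = −3, so ξ = 494.9/3 = 165 mol.
Outlet amounts (n = n₀ + ν ξ):
  R: 1020 − 2(165) = 690.1
  Q: 731 − 3(165) = 236.1
  U: 0 + 1(165) = 165
  P: 0 + 3(165) = 494.9
Total out = 1586 mol; y_R = 690.1 / 1586 = 0.4351.

0.435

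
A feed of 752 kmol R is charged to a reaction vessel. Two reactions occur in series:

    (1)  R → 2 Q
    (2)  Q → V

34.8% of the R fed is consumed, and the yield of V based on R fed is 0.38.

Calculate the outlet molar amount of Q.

238 kmol

Conversion of R: R consumed = 1ξ₁ = 0.348 × 752 → ξ₁ = 261.7 kmol.
Yield of V: 1ξ₂ / 752 = 0.38 → ξ₂ = 285.8 kmol.
Outlet amounts (n = n₀ + Σ ν·ξ):
  R: 752 − 1(261.7) = 490.3
  Q: 0 + 2(261.7) − 1(285.8) = 237.6
  V: 0 + 1(285.8) = 285.8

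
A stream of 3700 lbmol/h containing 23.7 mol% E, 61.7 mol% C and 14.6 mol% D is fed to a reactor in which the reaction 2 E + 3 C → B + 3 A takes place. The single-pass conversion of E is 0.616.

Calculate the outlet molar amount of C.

1470 lbmol/h

E reacted = 0.616 × 876.9 = 540.2 lbmol/h; ν_E = −2, so ξ = 540.2/2 = 270.1 lbmol/h.
Outlet amounts (n = n₀ + ν ξ):
  E: 876.9 − 2(270.1) = 336.7
  C: 2283 − 3(270.1) = 1473
  B: 0 + 1(270.1) = 270.1
  A: 0 + 3(270.1) = 810.3
  D: 540.2 (inert)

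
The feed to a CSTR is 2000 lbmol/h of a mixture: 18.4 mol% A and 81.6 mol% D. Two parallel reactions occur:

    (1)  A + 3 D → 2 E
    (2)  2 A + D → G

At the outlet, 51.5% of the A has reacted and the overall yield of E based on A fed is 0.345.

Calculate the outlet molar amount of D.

Yield of E: 2ξ₁ / 368 = 0.345 → ξ₁ = 63.48 lbmol/h.
Conversion of A: 1ξ₁ + 2ξ₂ = 0.515 × 368 = 189.5 → ξ₂ = 63.02 lbmol/h.
Outlet amounts (n = n₀ + Σ ν·ξ):
  A: 368 − 1(63.48) − 2(63.02) = 178.5
  D: 1632 − 3(63.48) − 1(63.02) = 1379
  E: 0 + 2(63.48) = 127
  G: 0 + 1(63.02) = 63.02

1380 lbmol/h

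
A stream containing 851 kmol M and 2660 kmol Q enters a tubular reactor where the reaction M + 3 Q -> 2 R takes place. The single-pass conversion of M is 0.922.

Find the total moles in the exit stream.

M reacted = 0.922 × 851 = 784.6 kmol; ν_M = −1, so ξ = 784.6/1 = 784.6 kmol.
Outlet amounts (n = n₀ + ν ξ):
  M: 851 − 1(784.6) = 66.38
  Q: 2660 − 3(784.6) = 306.1
  R: 0 + 2(784.6) = 1569
Total out = 66.38 + 306.1 + 1569 = 1942 kmol.

1940 kmol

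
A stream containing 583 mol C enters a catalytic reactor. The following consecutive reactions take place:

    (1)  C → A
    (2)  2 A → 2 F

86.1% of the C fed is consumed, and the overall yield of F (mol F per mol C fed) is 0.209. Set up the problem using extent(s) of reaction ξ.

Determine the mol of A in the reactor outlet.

380 mol

Conversion of C: C consumed = 1ξ₁ = 0.861 × 583 → ξ₁ = 502 mol.
Yield of F: 2ξ₂ / 583 = 0.209 → ξ₂ = 60.92 mol.
Outlet amounts (n = n₀ + Σ ν·ξ):
  C: 583 − 1(502) = 81.04
  A: 0 + 1(502) − 2(60.92) = 380.1
  F: 0 + 2(60.92) = 121.8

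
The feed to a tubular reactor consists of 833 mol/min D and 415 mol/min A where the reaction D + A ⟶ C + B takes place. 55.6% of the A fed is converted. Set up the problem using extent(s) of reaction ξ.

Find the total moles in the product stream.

A reacted = 0.556 × 415 = 230.7 mol/min; ν_A = −1, so ξ = 230.7/1 = 230.7 mol/min.
Outlet amounts (n = n₀ + ν ξ):
  D: 833 − 1(230.7) = 602.3
  A: 415 − 1(230.7) = 184.3
  C: 0 + 1(230.7) = 230.7
  B: 0 + 1(230.7) = 230.7
Total out = 602.3 + 184.3 + 230.7 + 230.7 = 1248 mol/min.

1250 mol/min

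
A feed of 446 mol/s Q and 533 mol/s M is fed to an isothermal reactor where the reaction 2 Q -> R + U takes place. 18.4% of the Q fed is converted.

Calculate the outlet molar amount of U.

Q reacted = 0.184 × 446 = 82.06 mol/s; ν_Q = −2, so ξ = 82.06/2 = 41.03 mol/s.
Outlet amounts (n = n₀ + ν ξ):
  Q: 446 − 2(41.03) = 363.9
  R: 0 + 1(41.03) = 41.03
  U: 0 + 1(41.03) = 41.03
  M: 533 (inert)

41 mol/s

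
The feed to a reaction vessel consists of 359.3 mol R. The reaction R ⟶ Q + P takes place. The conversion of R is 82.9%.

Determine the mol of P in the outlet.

R reacted = 0.829 × 359.3 = 297.9 mol; ν_R = −1, so ξ = 297.9/1 = 297.9 mol.
Outlet amounts (n = n₀ + ν ξ):
  R: 359.3 − 1(297.9) = 61.44
  Q: 0 + 1(297.9) = 297.9
  P: 0 + 1(297.9) = 297.9

298 mol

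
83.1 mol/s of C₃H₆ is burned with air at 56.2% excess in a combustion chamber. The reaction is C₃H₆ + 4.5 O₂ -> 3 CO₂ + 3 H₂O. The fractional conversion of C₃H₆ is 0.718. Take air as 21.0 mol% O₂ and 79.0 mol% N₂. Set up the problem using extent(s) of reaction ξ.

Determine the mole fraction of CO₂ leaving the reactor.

0.0618

Stoichiometric O₂ = 4.5 × 83.1 = 373.9 mol/s; O₂ fed = 373.9 × 1.562 = 584.1 mol/s.
N₂ fed = 584.1 × 79/21 = 2197 mol/s.
Fuel reacted = 0.718 × 83.1 → ξ = 59.67 mol/s.
Outlet (n = n₀ + ν ξ):
  C₃H₆: 83.1 − 1(59.67) = 23.43
  O₂: 584.1 − 4.5(59.67) = 315.6
  N₂: 2197 (inert)
  CO₂: 0 + 3(59.67) = 179
  H₂O: 0 + 3(59.67) = 179
Total out = 2894 mol/s; y_CO₂ = 179 / 2894 = 0.06184.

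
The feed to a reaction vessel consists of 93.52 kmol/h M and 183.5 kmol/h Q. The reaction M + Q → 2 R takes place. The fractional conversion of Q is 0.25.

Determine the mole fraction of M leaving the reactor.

0.172

Q reacted = 0.25 × 183.5 = 45.88 kmol/h; ν_Q = −1, so ξ = 45.88/1 = 45.88 kmol/h.
Outlet amounts (n = n₀ + ν ξ):
  M: 93.52 − 1(45.88) = 47.64
  Q: 183.5 − 1(45.88) = 137.6
  R: 0 + 2(45.88) = 91.75
Total out = 277 kmol/h; y_M = 47.64 / 277 = 0.172.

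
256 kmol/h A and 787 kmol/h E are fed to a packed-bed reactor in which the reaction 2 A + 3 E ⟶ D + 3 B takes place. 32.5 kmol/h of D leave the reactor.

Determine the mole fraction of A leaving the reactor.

For D: n = n₀ + 1ξ → 32.5 = 0 + 1ξ, giving ξ = 32.5 kmol/h.
Outlet amounts (n = n₀ + ν ξ):
  A: 256 − 2(32.5) = 191
  E: 787 − 3(32.5) = 689.5
  D: 0 + 1(32.5) = 32.5
  B: 0 + 3(32.5) = 97.5
Total out = 1010 kmol/h; y_A = 191 / 1010 = 0.189.

0.189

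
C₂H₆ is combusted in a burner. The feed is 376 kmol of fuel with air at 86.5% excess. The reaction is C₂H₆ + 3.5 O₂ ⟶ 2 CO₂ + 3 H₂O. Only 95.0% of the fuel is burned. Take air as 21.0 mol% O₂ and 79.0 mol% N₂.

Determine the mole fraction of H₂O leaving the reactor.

Stoichiometric O₂ = 3.5 × 376 = 1316 kmol; O₂ fed = 1316 × 1.865 = 2454 kmol.
N₂ fed = 2454 × 79/21 = 9233 kmol.
Fuel reacted = 0.95 × 376 → ξ = 357.2 kmol.
Outlet (n = n₀ + ν ξ):
  C₂H₆: 376 − 1(357.2) = 18.8
  O₂: 2454 − 3.5(357.2) = 1204
  N₂: 9233 (inert)
  CO₂: 0 + 2(357.2) = 714.4
  H₂O: 0 + 3(357.2) = 1072
Total out = 12240 kmol; y_H₂O = 1072 / 12240 = 0.08754.

0.0875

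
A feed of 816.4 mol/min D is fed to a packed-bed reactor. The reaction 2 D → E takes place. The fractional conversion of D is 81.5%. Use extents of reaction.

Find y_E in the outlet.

0.688

D reacted = 0.815 × 816.4 = 665.4 mol/min; ν_D = −2, so ξ = 665.4/2 = 332.7 mol/min.
Outlet amounts (n = n₀ + ν ξ):
  D: 816.4 − 2(332.7) = 151
  E: 0 + 1(332.7) = 332.7
Total out = 483.7 mol/min; y_E = 332.7 / 483.7 = 0.6878.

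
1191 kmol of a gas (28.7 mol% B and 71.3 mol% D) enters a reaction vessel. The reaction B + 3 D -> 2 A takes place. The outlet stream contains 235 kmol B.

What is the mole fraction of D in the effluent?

For B: n = n₀ − 1ξ → 235 = 341.8 − 1ξ, giving ξ = 106.8 kmol.
Outlet amounts (n = n₀ + ν ξ):
  B: 341.8 − 1(106.8) = 235
  D: 849.2 − 3(106.8) = 528.7
  A: 0 + 2(106.8) = 213.6
Total out = 977.4 kmol; y_D = 528.7 / 977.4 = 0.541.

0.541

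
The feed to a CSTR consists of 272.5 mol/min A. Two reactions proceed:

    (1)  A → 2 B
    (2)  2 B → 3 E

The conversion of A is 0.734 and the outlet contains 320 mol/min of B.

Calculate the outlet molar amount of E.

Conversion of A: A consumed = 1ξ₁ = 0.734 × 272.5 → ξ₁ = 200 mol/min.
B balance: n_B = 0 + 2ξ₁ − 2ξ₂ = 320 → ξ₂ = (2·200 − 320)/2 = 40.01 mol/min.
Outlet amounts (n = n₀ + Σ ν·ξ):
  A: 272.5 − 1(200) = 72.49
  B: 0 + 2(200) − 2(40.01) = 320
  E: 0 + 3(40.01) = 120

120 mol/min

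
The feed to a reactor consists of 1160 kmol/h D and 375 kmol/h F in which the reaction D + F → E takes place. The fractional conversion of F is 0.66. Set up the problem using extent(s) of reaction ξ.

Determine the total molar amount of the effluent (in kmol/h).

F reacted = 0.66 × 375 = 247.5 kmol/h; ν_F = −1, so ξ = 247.5/1 = 247.5 kmol/h.
Outlet amounts (n = n₀ + ν ξ):
  D: 1160 − 1(247.5) = 912.5
  F: 375 − 1(247.5) = 127.5
  E: 0 + 1(247.5) = 247.5
Total out = 912.5 + 127.5 + 247.5 = 1288 kmol/h.

1290 kmol/h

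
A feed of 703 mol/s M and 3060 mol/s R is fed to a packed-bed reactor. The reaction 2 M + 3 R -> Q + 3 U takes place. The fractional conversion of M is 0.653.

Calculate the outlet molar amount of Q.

M reacted = 0.653 × 703 = 459.1 mol/s; ν_M = −2, so ξ = 459.1/2 = 229.5 mol/s.
Outlet amounts (n = n₀ + ν ξ):
  M: 703 − 2(229.5) = 243.9
  R: 3060 − 3(229.5) = 2371
  Q: 0 + 1(229.5) = 229.5
  U: 0 + 3(229.5) = 688.6

230 mol/s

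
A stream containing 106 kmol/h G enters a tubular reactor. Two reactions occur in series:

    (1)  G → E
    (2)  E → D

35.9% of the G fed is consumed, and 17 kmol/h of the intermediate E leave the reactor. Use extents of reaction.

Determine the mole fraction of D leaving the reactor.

0.199

Conversion of G: G consumed = 1ξ₁ = 0.359 × 106 → ξ₁ = 38.05 kmol/h.
E balance: n_E = 0 + 1ξ₁ − 1ξ₂ = 17 → ξ₂ = (1·38.05 − 17)/1 = 21.05 kmol/h.
Outlet amounts (n = n₀ + Σ ν·ξ):
  G: 106 − 1(38.05) = 67.95
  E: 0 + 1(38.05) − 1(21.05) = 17
  D: 0 + 1(21.05) = 21.05
Total out = 106 kmol/h; y_D = 21.05 / 106 = 0.1986.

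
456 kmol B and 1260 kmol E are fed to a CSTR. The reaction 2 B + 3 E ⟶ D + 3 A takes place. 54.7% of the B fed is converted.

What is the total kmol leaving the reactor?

1590 kmol

B reacted = 0.547 × 456 = 249.4 kmol; ν_B = −2, so ξ = 249.4/2 = 124.7 kmol.
Outlet amounts (n = n₀ + ν ξ):
  B: 456 − 2(124.7) = 206.6
  E: 1260 − 3(124.7) = 885.9
  D: 0 + 1(124.7) = 124.7
  A: 0 + 3(124.7) = 374.1
Total out = 206.6 + 885.9 + 124.7 + 374.1 = 1591 kmol.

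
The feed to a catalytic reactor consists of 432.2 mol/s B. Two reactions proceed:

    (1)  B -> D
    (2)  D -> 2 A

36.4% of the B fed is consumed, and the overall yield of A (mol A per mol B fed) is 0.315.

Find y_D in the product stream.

0.178

Conversion of B: B consumed = 1ξ₁ = 0.364 × 432.2 → ξ₁ = 157.3 mol/s.
Yield of A: 2ξ₂ / 432.2 = 0.315 → ξ₂ = 68.07 mol/s.
Outlet amounts (n = n₀ + Σ ν·ξ):
  B: 432.2 − 1(157.3) = 274.9
  D: 0 + 1(157.3) − 1(68.07) = 89.25
  A: 0 + 2(68.07) = 136.1
Total out = 500.3 mol/s; y_D = 89.25 / 500.3 = 0.1784.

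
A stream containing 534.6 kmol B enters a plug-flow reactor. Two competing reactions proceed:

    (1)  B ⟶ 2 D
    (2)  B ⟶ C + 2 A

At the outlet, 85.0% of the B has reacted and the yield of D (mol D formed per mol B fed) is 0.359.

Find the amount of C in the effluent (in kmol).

358 kmol

Yield of D: 2ξ₁ / 534.6 = 0.359 → ξ₁ = 95.96 kmol.
Conversion of B: 1ξ₁ + 1ξ₂ = 0.85 × 534.6 = 454.4 → ξ₂ = 358.4 kmol.
Outlet amounts (n = n₀ + Σ ν·ξ):
  B: 534.6 − 1(95.96) − 1(358.4) = 80.19
  D: 0 + 2(95.96) = 191.9
  C: 0 + 1(358.4) = 358.4
  A: 0 + 2(358.4) = 716.9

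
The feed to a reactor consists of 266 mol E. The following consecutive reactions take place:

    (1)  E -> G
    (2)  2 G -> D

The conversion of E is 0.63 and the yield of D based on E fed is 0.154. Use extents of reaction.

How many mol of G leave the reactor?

85.7 mol

Conversion of E: E consumed = 1ξ₁ = 0.63 × 266 → ξ₁ = 167.6 mol.
Yield of D: 1ξ₂ / 266 = 0.154 → ξ₂ = 40.96 mol.
Outlet amounts (n = n₀ + Σ ν·ξ):
  E: 266 − 1(167.6) = 98.42
  G: 0 + 1(167.6) − 2(40.96) = 85.65
  D: 0 + 1(40.96) = 40.96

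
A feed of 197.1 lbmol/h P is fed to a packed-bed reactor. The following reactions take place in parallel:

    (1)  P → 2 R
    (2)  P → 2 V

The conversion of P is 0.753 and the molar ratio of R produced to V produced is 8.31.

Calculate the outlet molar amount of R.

Conversion of P: P consumed = 0.753 × 197.1 = 148.4 lbmol/h = 1ξ₁ + 1ξ₂.
Selectivity: 2ξ₁ / (2ξ₂) = 8.31 → ξ₁ = 8.31 ξ₂.
Substitute: (1·8.31 + 1) ξ₂ = 148.4 → ξ₂ = 15.94 lbmol/h, ξ₁ = 132.5 lbmol/h.
Outlet amounts (n = n₀ + Σ ν·ξ):
  P: 197.1 − 1(132.5) − 1(15.94) = 48.68
  R: 0 + 2(132.5) = 264.9
  V: 0 + 2(15.94) = 31.88

265 lbmol/h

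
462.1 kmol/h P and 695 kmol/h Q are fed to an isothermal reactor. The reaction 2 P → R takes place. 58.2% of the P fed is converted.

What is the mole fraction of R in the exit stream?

0.131

P reacted = 0.582 × 462.1 = 268.9 kmol/h; ν_P = −2, so ξ = 268.9/2 = 134.5 kmol/h.
Outlet amounts (n = n₀ + ν ξ):
  P: 462.1 − 2(134.5) = 193.2
  R: 0 + 1(134.5) = 134.5
  Q: 695 (inert)
Total out = 1023 kmol/h; y_R = 134.5 / 1023 = 0.1315.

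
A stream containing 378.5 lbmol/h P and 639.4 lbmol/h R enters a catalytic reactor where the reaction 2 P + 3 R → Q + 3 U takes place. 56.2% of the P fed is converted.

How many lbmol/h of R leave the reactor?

320 lbmol/h

P reacted = 0.562 × 378.5 = 212.7 lbmol/h; ν_P = −2, so ξ = 212.7/2 = 106.4 lbmol/h.
Outlet amounts (n = n₀ + ν ξ):
  P: 378.5 − 2(106.4) = 165.8
  R: 639.4 − 3(106.4) = 320.3
  Q: 0 + 1(106.4) = 106.4
  U: 0 + 3(106.4) = 319.1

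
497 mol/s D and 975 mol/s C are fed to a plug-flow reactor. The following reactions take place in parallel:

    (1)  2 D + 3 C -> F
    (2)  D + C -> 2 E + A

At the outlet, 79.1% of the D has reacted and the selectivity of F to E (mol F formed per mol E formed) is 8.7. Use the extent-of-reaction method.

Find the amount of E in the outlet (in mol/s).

Conversion of D: D consumed = 0.791 × 497 = 393.1 mol/s = 2ξ₁ + 1ξ₂.
Selectivity: 1ξ₁ / (2ξ₂) = 8.7 → ξ₁ = 17.4 ξ₂.
Substitute: (2·17.4 + 1) ξ₂ = 393.1 → ξ₂ = 10.98 mol/s, ξ₁ = 191.1 mol/s.
Outlet amounts (n = n₀ + Σ ν·ξ):
  D: 497 − 2(191.1) − 1(10.98) = 103.9
  C: 975 − 3(191.1) − 1(10.98) = 390.8
  F: 0 + 1(191.1) = 191.1
  E: 0 + 2(10.98) = 21.96
  A: 0 + 1(10.98) = 10.98

22 mol/s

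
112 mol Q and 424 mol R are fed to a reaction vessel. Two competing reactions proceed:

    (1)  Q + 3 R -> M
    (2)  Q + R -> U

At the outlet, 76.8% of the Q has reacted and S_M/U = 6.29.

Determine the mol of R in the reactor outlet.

Conversion of Q: Q consumed = 0.768 × 112 = 86.02 mol = 1ξ₁ + 1ξ₂.
Selectivity: 1ξ₁ / (1ξ₂) = 6.29 → ξ₁ = 6.29 ξ₂.
Substitute: (1·6.29 + 1) ξ₂ = 86.02 → ξ₂ = 11.8 mol, ξ₁ = 74.22 mol.
Outlet amounts (n = n₀ + Σ ν·ξ):
  Q: 112 − 1(74.22) − 1(11.8) = 25.98
  R: 424 − 3(74.22) − 1(11.8) = 189.6
  M: 0 + 1(74.22) = 74.22
  U: 0 + 1(11.8) = 11.8

190 mol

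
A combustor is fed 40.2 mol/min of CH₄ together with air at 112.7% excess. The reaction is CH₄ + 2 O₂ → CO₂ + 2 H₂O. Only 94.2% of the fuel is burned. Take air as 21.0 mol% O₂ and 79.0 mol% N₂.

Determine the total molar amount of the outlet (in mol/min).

Stoichiometric O₂ = 2 × 40.2 = 80.4 mol/min; O₂ fed = 80.4 × 2.127 = 171 mol/min.
N₂ fed = 171 × 79/21 = 643.3 mol/min.
Fuel reacted = 0.942 × 40.2 → ξ = 37.87 mol/min.
Outlet (n = n₀ + ν ξ):
  CH₄: 40.2 − 1(37.87) = 2.332
  O₂: 171 − 2(37.87) = 95.27
  N₂: 643.3 (inert)
  CO₂: 0 + 1(37.87) = 37.87
  H₂O: 0 + 2(37.87) = 75.74
Total out = 2.332 + 95.27 + 643.3 + 37.87 + 75.74 = 854.5 mol/min.

855 mol/min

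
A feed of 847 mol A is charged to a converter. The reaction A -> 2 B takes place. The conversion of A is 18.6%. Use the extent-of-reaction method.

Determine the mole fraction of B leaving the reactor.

0.314

A reacted = 0.186 × 847 = 157.5 mol; ν_A = −1, so ξ = 157.5/1 = 157.5 mol.
Outlet amounts (n = n₀ + ν ξ):
  A: 847 − 1(157.5) = 689.5
  B: 0 + 2(157.5) = 315.1
Total out = 1005 mol; y_B = 315.1 / 1005 = 0.3137.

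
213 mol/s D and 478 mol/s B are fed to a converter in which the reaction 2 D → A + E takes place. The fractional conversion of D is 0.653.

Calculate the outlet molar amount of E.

69.5 mol/s

D reacted = 0.653 × 213 = 139.1 mol/s; ν_D = −2, so ξ = 139.1/2 = 69.54 mol/s.
Outlet amounts (n = n₀ + ν ξ):
  D: 213 − 2(69.54) = 73.91
  A: 0 + 1(69.54) = 69.54
  E: 0 + 1(69.54) = 69.54
  B: 478 (inert)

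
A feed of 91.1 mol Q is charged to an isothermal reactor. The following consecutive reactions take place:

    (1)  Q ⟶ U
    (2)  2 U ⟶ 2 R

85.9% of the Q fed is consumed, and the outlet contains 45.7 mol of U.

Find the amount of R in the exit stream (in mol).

Conversion of Q: Q consumed = 1ξ₁ = 0.859 × 91.1 → ξ₁ = 78.25 mol.
U balance: n_U = 0 + 1ξ₁ − 2ξ₂ = 45.7 → ξ₂ = (1·78.25 − 45.7)/2 = 16.28 mol.
Outlet amounts (n = n₀ + Σ ν·ξ):
  Q: 91.1 − 1(78.25) = 12.85
  U: 0 + 1(78.25) − 2(16.28) = 45.7
  R: 0 + 2(16.28) = 32.55

32.6 mol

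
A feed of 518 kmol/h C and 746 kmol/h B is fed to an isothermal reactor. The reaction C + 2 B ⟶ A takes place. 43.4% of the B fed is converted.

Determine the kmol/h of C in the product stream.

B reacted = 0.434 × 746 = 323.8 kmol/h; ν_B = −2, so ξ = 323.8/2 = 161.9 kmol/h.
Outlet amounts (n = n₀ + ν ξ):
  C: 518 − 1(161.9) = 356.1
  B: 746 − 2(161.9) = 422.2
  A: 0 + 1(161.9) = 161.9

356 kmol/h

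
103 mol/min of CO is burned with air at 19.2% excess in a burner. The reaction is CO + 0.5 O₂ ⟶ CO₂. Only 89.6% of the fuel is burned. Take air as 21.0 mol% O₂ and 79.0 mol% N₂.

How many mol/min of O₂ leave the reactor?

Stoichiometric O₂ = 0.5 × 103 = 51.5 mol/min; O₂ fed = 51.5 × 1.192 = 61.39 mol/min.
N₂ fed = 61.39 × 79/21 = 230.9 mol/min.
Fuel reacted = 0.896 × 103 → ξ = 92.29 mol/min.
Outlet (n = n₀ + ν ξ):
  CO: 103 − 1(92.29) = 10.71
  O₂: 61.39 − 0.5(92.29) = 15.24
  N₂: 230.9 (inert)
  CO₂: 0 + 1(92.29) = 92.29

15.2 mol/min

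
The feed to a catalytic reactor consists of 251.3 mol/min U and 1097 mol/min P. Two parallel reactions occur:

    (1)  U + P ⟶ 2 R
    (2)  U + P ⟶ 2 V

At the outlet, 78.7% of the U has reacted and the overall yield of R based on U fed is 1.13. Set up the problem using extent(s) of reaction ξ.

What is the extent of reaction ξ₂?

ξ₂ = 55.8 mol/min

Yield of R: 2ξ₁ / 251.3 = 1.13 → ξ₁ = 142 mol/min.
Conversion of U: 1ξ₁ + 1ξ₂ = 0.787 × 251.3 = 197.8 → ξ₂ = 55.79 mol/min.
Outlet amounts (n = n₀ + Σ ν·ξ):
  U: 251.3 − 1(142) − 1(55.79) = 53.53
  P: 1097 − 1(142) − 1(55.79) = 899.2
  R: 0 + 2(142) = 284
  V: 0 + 2(55.79) = 111.6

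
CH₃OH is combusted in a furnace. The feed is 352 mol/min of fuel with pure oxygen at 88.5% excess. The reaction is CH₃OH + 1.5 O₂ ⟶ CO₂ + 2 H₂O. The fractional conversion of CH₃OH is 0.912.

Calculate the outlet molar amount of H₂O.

642 mol/min

Stoichiometric O₂ = 1.5 × 352 = 528 mol/min; O₂ fed = 528 × 1.885 = 995.3 mol/min.
Fuel reacted = 0.912 × 352 → ξ = 321 mol/min.
Outlet (n = n₀ + ν ξ):
  CH₃OH: 352 − 1(321) = 30.98
  O₂: 995.3 − 1.5(321) = 513.7
  CO₂: 0 + 1(321) = 321
  H₂O: 0 + 2(321) = 642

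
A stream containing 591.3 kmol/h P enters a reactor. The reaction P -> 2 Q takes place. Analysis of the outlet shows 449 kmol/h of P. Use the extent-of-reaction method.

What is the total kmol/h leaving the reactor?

734 kmol/h

For P: n = n₀ − 1ξ → 449 = 591.3 − 1ξ, giving ξ = 142.3 kmol/h.
Outlet amounts (n = n₀ + ν ξ):
  P: 591.3 − 1(142.3) = 449
  Q: 0 + 2(142.3) = 284.6
Total out = 449 + 284.6 = 733.6 kmol/h.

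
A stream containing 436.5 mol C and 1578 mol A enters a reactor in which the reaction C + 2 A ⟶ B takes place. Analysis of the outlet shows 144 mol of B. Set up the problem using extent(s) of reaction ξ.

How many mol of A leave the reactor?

1290 mol

For B: n = n₀ + 1ξ → 144 = 0 + 1ξ, giving ξ = 144 mol.
Outlet amounts (n = n₀ + ν ξ):
  C: 436.5 − 1(144) = 292.5
  A: 1578 − 2(144) = 1290
  B: 0 + 1(144) = 144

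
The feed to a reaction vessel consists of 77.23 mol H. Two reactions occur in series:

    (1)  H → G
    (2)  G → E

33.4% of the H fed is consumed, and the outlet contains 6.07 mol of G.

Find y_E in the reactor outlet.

0.255

Conversion of H: H consumed = 1ξ₁ = 0.334 × 77.23 → ξ₁ = 25.79 mol.
G balance: n_G = 0 + 1ξ₁ − 1ξ₂ = 6.07 → ξ₂ = (1·25.79 − 6.07)/1 = 19.72 mol.
Outlet amounts (n = n₀ + Σ ν·ξ):
  H: 77.23 − 1(25.79) = 51.44
  G: 0 + 1(25.79) − 1(19.72) = 6.07
  E: 0 + 1(19.72) = 19.72
Total out = 77.23 mol; y_E = 19.72 / 77.23 = 0.2554.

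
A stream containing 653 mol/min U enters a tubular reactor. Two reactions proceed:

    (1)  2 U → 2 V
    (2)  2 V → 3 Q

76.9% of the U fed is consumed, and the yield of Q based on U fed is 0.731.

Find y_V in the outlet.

Conversion of U: U consumed = 2ξ₁ = 0.769 × 653 → ξ₁ = 251.1 mol/min.
Yield of Q: 3ξ₂ / 653 = 0.731 → ξ₂ = 159.1 mol/min.
Outlet amounts (n = n₀ + Σ ν·ξ):
  U: 653 − 2(251.1) = 150.8
  V: 0 + 2(251.1) − 2(159.1) = 183.9
  Q: 0 + 3(159.1) = 477.3
Total out = 812.1 mol/min; y_V = 183.9 / 812.1 = 0.2265.

0.226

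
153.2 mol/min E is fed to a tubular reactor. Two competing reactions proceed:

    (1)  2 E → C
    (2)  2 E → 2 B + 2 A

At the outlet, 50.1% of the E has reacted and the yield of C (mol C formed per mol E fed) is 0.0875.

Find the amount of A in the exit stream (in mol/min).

49.9 mol/min

Yield of C: 1ξ₁ / 153.2 = 0.0875 → ξ₁ = 13.4 mol/min.
Conversion of E: 2ξ₁ + 2ξ₂ = 0.501 × 153.2 = 76.75 → ξ₂ = 24.97 mol/min.
Outlet amounts (n = n₀ + Σ ν·ξ):
  E: 153.2 − 2(13.4) − 2(24.97) = 76.45
  C: 0 + 1(13.4) = 13.4
  B: 0 + 2(24.97) = 49.94
  A: 0 + 2(24.97) = 49.94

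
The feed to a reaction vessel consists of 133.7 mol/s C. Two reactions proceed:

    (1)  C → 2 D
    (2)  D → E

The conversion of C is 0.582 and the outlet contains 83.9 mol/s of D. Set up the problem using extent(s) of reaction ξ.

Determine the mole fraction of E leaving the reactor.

Conversion of C: C consumed = 1ξ₁ = 0.582 × 133.7 → ξ₁ = 77.81 mol/s.
D balance: n_D = 0 + 2ξ₁ − 1ξ₂ = 83.9 → ξ₂ = (2·77.81 − 83.9)/1 = 71.73 mol/s.
Outlet amounts (n = n₀ + Σ ν·ξ):
  C: 133.7 − 1(77.81) = 55.89
  D: 0 + 2(77.81) − 1(71.73) = 83.9
  E: 0 + 1(71.73) = 71.73
Total out = 211.5 mol/s; y_E = 71.73 / 211.5 = 0.3391.

0.339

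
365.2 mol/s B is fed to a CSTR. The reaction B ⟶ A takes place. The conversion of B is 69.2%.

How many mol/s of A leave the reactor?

253 mol/s

B reacted = 0.692 × 365.2 = 252.7 mol/s; ν_B = −1, so ξ = 252.7/1 = 252.7 mol/s.
Outlet amounts (n = n₀ + ν ξ):
  B: 365.2 − 1(252.7) = 112.5
  A: 0 + 1(252.7) = 252.7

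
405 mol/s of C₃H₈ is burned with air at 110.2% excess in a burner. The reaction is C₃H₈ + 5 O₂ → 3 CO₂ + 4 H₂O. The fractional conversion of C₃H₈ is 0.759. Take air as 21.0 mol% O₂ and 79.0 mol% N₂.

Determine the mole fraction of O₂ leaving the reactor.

0.13

Stoichiometric O₂ = 5 × 405 = 2025 mol/s; O₂ fed = 2025 × 2.102 = 4257 mol/s.
N₂ fed = 4257 × 79/21 = 16010 mol/s.
Fuel reacted = 0.759 × 405 → ξ = 307.4 mol/s.
Outlet (n = n₀ + ν ξ):
  C₃H₈: 405 − 1(307.4) = 97.61
  O₂: 4257 − 5(307.4) = 2720
  N₂: 16010 (inert)
  CO₂: 0 + 3(307.4) = 922.2
  H₂O: 0 + 4(307.4) = 1230
Total out = 20980 mol/s; y_O₂ = 2720 / 20980 = 0.1296.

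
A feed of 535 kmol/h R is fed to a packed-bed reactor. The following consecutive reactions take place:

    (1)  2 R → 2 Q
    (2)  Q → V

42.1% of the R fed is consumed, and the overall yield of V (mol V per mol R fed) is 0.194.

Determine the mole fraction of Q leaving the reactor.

Conversion of R: R consumed = 2ξ₁ = 0.421 × 535 → ξ₁ = 112.6 kmol/h.
Yield of V: 1ξ₂ / 535 = 0.194 → ξ₂ = 103.8 kmol/h.
Outlet amounts (n = n₀ + Σ ν·ξ):
  R: 535 − 2(112.6) = 309.8
  Q: 0 + 2(112.6) − 1(103.8) = 121.4
  V: 0 + 1(103.8) = 103.8
Total out = 535 kmol/h; y_Q = 121.4 / 535 = 0.227.

0.227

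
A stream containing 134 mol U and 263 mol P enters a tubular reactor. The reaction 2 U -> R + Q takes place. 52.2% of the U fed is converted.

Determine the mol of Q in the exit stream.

35 mol

U reacted = 0.522 × 134 = 69.95 mol; ν_U = −2, so ξ = 69.95/2 = 34.97 mol.
Outlet amounts (n = n₀ + ν ξ):
  U: 134 − 2(34.97) = 64.05
  R: 0 + 1(34.97) = 34.97
  Q: 0 + 1(34.97) = 34.97
  P: 263 (inert)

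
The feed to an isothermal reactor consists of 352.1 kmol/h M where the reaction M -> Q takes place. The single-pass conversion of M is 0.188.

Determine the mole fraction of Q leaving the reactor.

M reacted = 0.188 × 352.1 = 66.19 kmol/h; ν_M = −1, so ξ = 66.19/1 = 66.19 kmol/h.
Outlet amounts (n = n₀ + ν ξ):
  M: 352.1 − 1(66.19) = 285.9
  Q: 0 + 1(66.19) = 66.19
Total out = 352.1 kmol/h; y_Q = 66.19 / 352.1 = 0.188.

0.188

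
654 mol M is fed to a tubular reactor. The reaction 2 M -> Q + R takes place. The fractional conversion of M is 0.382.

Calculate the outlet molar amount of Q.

M reacted = 0.382 × 654 = 249.8 mol; ν_M = −2, so ξ = 249.8/2 = 124.9 mol.
Outlet amounts (n = n₀ + ν ξ):
  M: 654 − 2(124.9) = 404.2
  Q: 0 + 1(124.9) = 124.9
  R: 0 + 1(124.9) = 124.9

125 mol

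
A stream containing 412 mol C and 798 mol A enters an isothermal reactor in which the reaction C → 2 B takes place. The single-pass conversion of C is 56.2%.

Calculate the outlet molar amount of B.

C reacted = 0.562 × 412 = 231.5 mol; ν_C = −1, so ξ = 231.5/1 = 231.5 mol.
Outlet amounts (n = n₀ + ν ξ):
  C: 412 − 1(231.5) = 180.5
  B: 0 + 2(231.5) = 463.1
  A: 798 (inert)

463 mol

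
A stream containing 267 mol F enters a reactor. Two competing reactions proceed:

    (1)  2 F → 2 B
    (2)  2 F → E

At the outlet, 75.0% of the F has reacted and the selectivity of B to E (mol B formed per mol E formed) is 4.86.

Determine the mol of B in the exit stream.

142 mol

Conversion of F: F consumed = 0.75 × 267 = 200.2 mol = 2ξ₁ + 2ξ₂.
Selectivity: 2ξ₁ / (1ξ₂) = 4.86 → ξ₁ = 2.43 ξ₂.
Substitute: (2·2.43 + 2) ξ₂ = 200.2 → ξ₂ = 29.19 mol, ξ₁ = 70.93 mol.
Outlet amounts (n = n₀ + Σ ν·ξ):
  F: 267 − 2(70.93) − 2(29.19) = 66.75
  B: 0 + 2(70.93) = 141.9
  E: 0 + 1(29.19) = 29.19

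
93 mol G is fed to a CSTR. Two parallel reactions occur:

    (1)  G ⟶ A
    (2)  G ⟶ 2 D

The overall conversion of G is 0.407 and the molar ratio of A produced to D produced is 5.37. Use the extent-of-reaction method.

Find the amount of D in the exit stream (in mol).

6.45 mol

Conversion of G: G consumed = 0.407 × 93 = 37.85 mol = 1ξ₁ + 1ξ₂.
Selectivity: 1ξ₁ / (2ξ₂) = 5.37 → ξ₁ = 10.74 ξ₂.
Substitute: (1·10.74 + 1) ξ₂ = 37.85 → ξ₂ = 3.224 mol, ξ₁ = 34.63 mol.
Outlet amounts (n = n₀ + Σ ν·ξ):
  G: 93 − 1(34.63) − 1(3.224) = 55.15
  A: 0 + 1(34.63) = 34.63
  D: 0 + 2(3.224) = 6.448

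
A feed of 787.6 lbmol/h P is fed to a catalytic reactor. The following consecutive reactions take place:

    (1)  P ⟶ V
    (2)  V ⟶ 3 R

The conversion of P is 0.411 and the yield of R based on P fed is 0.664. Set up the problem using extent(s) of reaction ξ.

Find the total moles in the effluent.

Conversion of P: P consumed = 1ξ₁ = 0.411 × 787.6 → ξ₁ = 323.7 lbmol/h.
Yield of R: 3ξ₂ / 787.6 = 0.664 → ξ₂ = 174.3 lbmol/h.
Outlet amounts (n = n₀ + Σ ν·ξ):
  P: 787.6 − 1(323.7) = 463.9
  V: 0 + 1(323.7) − 1(174.3) = 149.4
  R: 0 + 3(174.3) = 523
Total out = 463.9 + 149.4 + 523 = 1136 lbmol/h.

1140 lbmol/h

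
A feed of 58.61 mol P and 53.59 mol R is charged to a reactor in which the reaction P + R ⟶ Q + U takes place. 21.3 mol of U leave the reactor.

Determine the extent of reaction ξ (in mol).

For U: n = n₀ + 1ξ → 21.3 = 0 + 1ξ, giving ξ = 21.3 mol.
Outlet amounts (n = n₀ + ν ξ):
  P: 58.61 − 1(21.3) = 37.31
  R: 53.59 − 1(21.3) = 32.29
  Q: 0 + 1(21.3) = 21.3
  U: 0 + 1(21.3) = 21.3

ξ = 21.3 mol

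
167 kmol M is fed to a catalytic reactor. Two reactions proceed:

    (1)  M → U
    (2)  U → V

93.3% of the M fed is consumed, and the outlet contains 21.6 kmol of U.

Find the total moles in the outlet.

Conversion of M: M consumed = 1ξ₁ = 0.933 × 167 → ξ₁ = 155.8 kmol.
U balance: n_U = 0 + 1ξ₁ − 1ξ₂ = 21.6 → ξ₂ = (1·155.8 − 21.6)/1 = 134.2 kmol.
Outlet amounts (n = n₀ + Σ ν·ξ):
  M: 167 − 1(155.8) = 11.19
  U: 0 + 1(155.8) − 1(134.2) = 21.6
  V: 0 + 1(134.2) = 134.2
Total out = 11.19 + 21.6 + 134.2 = 167 kmol.

167 kmol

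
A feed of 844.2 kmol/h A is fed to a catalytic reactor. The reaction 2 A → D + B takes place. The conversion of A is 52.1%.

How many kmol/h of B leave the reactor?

A reacted = 0.521 × 844.2 = 439.8 kmol/h; ν_A = −2, so ξ = 439.8/2 = 219.9 kmol/h.
Outlet amounts (n = n₀ + ν ξ):
  A: 844.2 − 2(219.9) = 404.4
  D: 0 + 1(219.9) = 219.9
  B: 0 + 1(219.9) = 219.9

220 kmol/h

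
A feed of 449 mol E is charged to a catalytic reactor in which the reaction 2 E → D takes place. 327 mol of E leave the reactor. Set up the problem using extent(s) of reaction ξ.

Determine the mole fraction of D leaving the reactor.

0.157

For E: n = n₀ − 2ξ → 327 = 449 − 2ξ, giving ξ = 61 mol.
Outlet amounts (n = n₀ + ν ξ):
  E: 449 − 2(61) = 327
  D: 0 + 1(61) = 61
Total out = 388 mol; y_D = 61 / 388 = 0.1572.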